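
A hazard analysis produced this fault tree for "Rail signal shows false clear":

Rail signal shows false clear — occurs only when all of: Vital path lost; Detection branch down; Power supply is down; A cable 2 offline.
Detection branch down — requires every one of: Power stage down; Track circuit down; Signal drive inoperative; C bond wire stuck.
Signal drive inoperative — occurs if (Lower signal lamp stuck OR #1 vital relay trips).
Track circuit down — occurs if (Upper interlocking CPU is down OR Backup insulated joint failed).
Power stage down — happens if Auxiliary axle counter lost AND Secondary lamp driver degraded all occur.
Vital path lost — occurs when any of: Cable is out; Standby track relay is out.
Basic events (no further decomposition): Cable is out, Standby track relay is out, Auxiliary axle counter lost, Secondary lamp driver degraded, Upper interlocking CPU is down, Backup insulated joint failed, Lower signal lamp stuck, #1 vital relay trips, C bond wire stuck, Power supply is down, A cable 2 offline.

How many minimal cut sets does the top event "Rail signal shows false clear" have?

8

Vital path lost [OR]: union of children's cut sets → 2 cut set(s).
Power stage down [AND]: one cut set from each child combined → 1 × 1 = 1 cut set(s).
Track circuit down [OR]: union of children's cut sets → 2 cut set(s).
Signal drive inoperative [OR]: union of children's cut sets → 2 cut set(s).
Detection branch down [AND]: one cut set from each child combined → 1 × 2 × 2 × 1 = 4 cut set(s).
Rail signal shows false clear [AND]: one cut set from each child combined → 2 × 4 × 1 × 1 = 8 cut set(s).
Minimal cut sets: {A cable 2 offline, Auxiliary axle counter lost, C bond wire stuck, Cable is out, Lower signal lamp stuck, Power supply is down, Secondary lamp driver degraded, Upper interlocking CPU is down}; {#1 vital relay trips, A cable 2 offline, Auxiliary axle counter lost, C bond wire stuck, Cable is out, Power supply is down, Secondary lamp driver degraded, Upper interlocking CPU is down}; {A cable 2 offline, Auxiliary axle counter lost, Backup insulated joint failed, C bond wire stuck, Cable is out, Lower signal lamp stuck, Power supply is down, Secondary lamp driver degraded}; {#1 vital relay trips, A cable 2 offline, Auxiliary axle counter lost, Backup insulated joint failed, C bond wire stuck, Cable is out, Power supply is down, Secondary lamp driver degraded}; {A cable 2 offline, Auxiliary axle counter lost, C bond wire stuck, Lower signal lamp stuck, Power supply is down, Secondary lamp driver degraded, Standby track relay is out, Upper interlocking CPU is down}; {#1 vital relay trips, A cable 2 offline, Auxiliary axle counter lost, C bond wire stuck, Power supply is down, Secondary lamp driver degraded, Standby track relay is out, Upper interlocking CPU is down}; {A cable 2 offline, Auxiliary axle counter lost, Backup insulated joint failed, C bond wire stuck, Lower signal lamp stuck, Power supply is down, Secondary lamp driver degraded, Standby track relay is out}; {#1 vital relay trips, A cable 2 offline, Auxiliary axle counter lost, Backup insulated joint failed, C bond wire stuck, Power supply is down, Secondary lamp driver degraded, Standby track relay is out}.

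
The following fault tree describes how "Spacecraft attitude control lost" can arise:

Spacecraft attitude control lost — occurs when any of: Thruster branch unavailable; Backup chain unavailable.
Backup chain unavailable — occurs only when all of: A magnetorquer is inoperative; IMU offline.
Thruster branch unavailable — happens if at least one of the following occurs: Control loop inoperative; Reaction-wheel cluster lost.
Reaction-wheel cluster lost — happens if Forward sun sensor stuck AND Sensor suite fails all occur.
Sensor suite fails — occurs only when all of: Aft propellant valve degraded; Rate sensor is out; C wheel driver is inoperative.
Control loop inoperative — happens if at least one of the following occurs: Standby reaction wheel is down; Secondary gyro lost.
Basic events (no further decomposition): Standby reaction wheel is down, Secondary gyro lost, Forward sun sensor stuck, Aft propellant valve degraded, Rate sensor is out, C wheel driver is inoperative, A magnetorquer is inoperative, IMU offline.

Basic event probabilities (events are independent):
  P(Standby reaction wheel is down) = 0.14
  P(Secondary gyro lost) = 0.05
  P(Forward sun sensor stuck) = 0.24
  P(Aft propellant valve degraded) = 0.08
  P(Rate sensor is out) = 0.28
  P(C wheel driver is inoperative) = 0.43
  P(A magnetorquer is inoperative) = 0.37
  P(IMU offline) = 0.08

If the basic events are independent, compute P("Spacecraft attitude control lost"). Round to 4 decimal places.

P(Control loop inoperative) [OR] = 1 − (1−0.14) × (1−0.05) = 0.183000
P(Sensor suite fails) [AND] = 0.08 × 0.28 × 0.43 = 0.009632
P(Reaction-wheel cluster lost) [AND] = 0.24 × 0.009632 = 0.002312
P(Thruster branch unavailable) [OR] = 1 − (1−0.183000) × (1−0.002312) = 0.184889
P(Backup chain unavailable) [AND] = 0.37 × 0.08 = 0.029600
P(Spacecraft attitude control lost) [OR] = 1 − (1−0.184889) × (1−0.029600) = 0.209016
Rounded to 4 decimal places: P(Spacecraft attitude control lost) ≈ 0.2090.

0.2090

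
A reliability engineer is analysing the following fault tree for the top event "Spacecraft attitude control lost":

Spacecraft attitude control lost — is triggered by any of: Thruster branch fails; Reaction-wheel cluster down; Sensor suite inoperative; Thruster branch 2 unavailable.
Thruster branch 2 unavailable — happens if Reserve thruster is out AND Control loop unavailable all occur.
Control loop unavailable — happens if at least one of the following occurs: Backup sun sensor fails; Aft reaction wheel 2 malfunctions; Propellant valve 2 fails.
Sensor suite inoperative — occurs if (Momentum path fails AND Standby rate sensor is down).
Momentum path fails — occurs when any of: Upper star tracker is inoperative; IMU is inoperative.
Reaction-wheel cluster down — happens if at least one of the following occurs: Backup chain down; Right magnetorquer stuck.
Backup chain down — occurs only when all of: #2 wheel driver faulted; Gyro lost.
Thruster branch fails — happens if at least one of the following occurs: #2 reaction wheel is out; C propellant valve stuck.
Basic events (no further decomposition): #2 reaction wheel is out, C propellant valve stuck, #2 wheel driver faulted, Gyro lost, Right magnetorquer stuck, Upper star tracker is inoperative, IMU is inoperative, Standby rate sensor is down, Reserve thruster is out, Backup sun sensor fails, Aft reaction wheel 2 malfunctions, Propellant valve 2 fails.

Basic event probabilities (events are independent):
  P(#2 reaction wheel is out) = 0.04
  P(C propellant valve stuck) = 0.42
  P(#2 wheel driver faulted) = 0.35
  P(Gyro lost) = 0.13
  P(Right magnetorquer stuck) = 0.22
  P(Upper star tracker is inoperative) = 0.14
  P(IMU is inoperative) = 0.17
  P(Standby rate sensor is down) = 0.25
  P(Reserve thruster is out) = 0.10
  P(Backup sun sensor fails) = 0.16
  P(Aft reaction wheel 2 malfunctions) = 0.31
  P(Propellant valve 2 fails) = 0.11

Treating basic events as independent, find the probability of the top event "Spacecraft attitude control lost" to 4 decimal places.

0.6338

P(Thruster branch fails) [OR] = 1 − (1−0.04) × (1−0.42) = 0.443200
P(Backup chain down) [AND] = 0.35 × 0.13 = 0.045500
P(Reaction-wheel cluster down) [OR] = 1 − (1−0.045500) × (1−0.22) = 0.255490
P(Momentum path fails) [OR] = 1 − (1−0.14) × (1−0.17) = 0.286200
P(Sensor suite inoperative) [AND] = 0.286200 × 0.25 = 0.071550
P(Control loop unavailable) [OR] = 1 − (1−0.16) × (1−0.31) × (1−0.11) = 0.484156
P(Thruster branch 2 unavailable) [AND] = 0.10 × 0.484156 = 0.048416
P(Spacecraft attitude control lost) [OR] = 1 − (1−0.443200) × (1−0.255490) × (1−0.071550) × (1−0.048416) = 0.633752
Rounded to 4 decimal places: P(Spacecraft attitude control lost) ≈ 0.6338.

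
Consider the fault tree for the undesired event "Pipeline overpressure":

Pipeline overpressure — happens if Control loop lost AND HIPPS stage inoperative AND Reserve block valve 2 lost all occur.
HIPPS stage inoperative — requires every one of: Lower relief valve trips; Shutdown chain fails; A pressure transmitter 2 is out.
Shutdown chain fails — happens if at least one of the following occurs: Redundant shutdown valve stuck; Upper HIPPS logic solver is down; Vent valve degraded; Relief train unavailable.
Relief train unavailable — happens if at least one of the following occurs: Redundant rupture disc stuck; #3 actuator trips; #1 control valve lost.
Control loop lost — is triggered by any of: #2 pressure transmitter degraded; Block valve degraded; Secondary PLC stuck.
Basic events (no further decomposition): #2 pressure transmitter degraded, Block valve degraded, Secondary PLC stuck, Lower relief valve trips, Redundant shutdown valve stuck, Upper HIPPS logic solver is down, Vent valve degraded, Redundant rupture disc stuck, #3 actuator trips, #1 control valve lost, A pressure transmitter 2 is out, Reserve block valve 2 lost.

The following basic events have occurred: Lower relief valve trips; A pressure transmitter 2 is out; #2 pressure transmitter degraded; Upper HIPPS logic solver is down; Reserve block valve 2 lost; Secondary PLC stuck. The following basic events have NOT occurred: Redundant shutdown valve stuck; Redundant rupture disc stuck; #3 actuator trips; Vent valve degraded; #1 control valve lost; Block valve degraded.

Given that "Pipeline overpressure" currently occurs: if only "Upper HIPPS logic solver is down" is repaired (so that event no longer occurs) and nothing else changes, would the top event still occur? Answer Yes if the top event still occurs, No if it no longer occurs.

Counterfactual: set "Upper HIPPS logic solver is down" to not occurred.
Control loop lost [OR]: #2 pressure transmitter degraded=occurs, Block valve degraded=not, Secondary PLC stuck=occurs → at least one input occurs → occurs.
Relief train unavailable [OR]: Redundant rupture disc stuck=not, #3 actuator trips=not, #1 control valve lost=not → no input occurs → does not occur.
Shutdown chain fails [OR]: Redundant shutdown valve stuck=not, Upper HIPPS logic solver is down=not, Vent valve degraded=not, Relief train unavailable=not → no input occurs → does not occur.
HIPPS stage inoperative [AND]: Lower relief valve trips=occurs, Shutdown chain fails=not, A pressure transmitter 2 is out=occurs → not all inputs occur → does not occur.
Pipeline overpressure [AND]: Control loop lost=occurs, HIPPS stage inoperative=not, Reserve block valve 2 lost=occurs → not all inputs occur → does not occur.

No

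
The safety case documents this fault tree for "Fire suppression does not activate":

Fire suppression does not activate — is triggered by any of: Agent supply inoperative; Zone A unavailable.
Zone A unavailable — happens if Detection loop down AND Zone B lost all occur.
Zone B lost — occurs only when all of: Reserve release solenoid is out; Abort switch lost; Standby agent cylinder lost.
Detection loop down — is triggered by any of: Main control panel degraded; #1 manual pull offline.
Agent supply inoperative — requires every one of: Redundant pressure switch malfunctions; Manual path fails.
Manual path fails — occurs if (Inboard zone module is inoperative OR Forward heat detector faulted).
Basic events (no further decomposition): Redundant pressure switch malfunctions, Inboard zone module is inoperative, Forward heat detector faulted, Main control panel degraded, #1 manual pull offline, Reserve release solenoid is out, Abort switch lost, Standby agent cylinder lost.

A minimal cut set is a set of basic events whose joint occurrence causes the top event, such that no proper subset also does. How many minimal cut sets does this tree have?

Manual path fails [OR]: union of children's cut sets → 2 cut set(s).
Agent supply inoperative [AND]: one cut set from each child combined → 1 × 2 = 2 cut set(s).
Detection loop down [OR]: union of children's cut sets → 2 cut set(s).
Zone B lost [AND]: one cut set from each child combined → 1 × 1 × 1 = 1 cut set(s).
Zone A unavailable [AND]: one cut set from each child combined → 2 × 1 = 2 cut set(s).
Fire suppression does not activate [OR]: union of children's cut sets → 4 cut set(s).
Minimal cut sets: {Inboard zone module is inoperative, Redundant pressure switch malfunctions}; {Forward heat detector faulted, Redundant pressure switch malfunctions}; {Abort switch lost, Main control panel degraded, Reserve release solenoid is out, Standby agent cylinder lost}; {#1 manual pull offline, Abort switch lost, Reserve release solenoid is out, Standby agent cylinder lost}.

4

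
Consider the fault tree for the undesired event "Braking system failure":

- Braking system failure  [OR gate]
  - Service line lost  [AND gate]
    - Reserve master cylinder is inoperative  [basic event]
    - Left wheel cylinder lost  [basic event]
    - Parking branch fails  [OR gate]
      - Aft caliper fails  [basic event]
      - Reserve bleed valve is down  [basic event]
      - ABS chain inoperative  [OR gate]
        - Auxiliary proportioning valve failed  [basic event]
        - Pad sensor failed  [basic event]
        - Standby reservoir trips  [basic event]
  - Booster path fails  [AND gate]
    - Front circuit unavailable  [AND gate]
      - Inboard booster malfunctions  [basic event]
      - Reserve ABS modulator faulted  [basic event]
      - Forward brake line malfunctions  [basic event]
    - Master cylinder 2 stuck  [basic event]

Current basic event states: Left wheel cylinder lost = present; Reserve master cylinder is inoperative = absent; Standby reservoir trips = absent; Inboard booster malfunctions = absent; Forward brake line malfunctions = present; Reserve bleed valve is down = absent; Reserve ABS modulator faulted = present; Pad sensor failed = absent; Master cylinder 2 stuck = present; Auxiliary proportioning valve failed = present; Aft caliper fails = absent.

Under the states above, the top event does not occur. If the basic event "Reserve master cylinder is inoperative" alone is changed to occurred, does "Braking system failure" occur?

Yes

Counterfactual: set "Reserve master cylinder is inoperative" to occurred.
ABS chain inoperative [OR]: Auxiliary proportioning valve failed=occurs, Pad sensor failed=not, Standby reservoir trips=not → at least one input occurs → occurs.
Parking branch fails [OR]: Aft caliper fails=not, Reserve bleed valve is down=not, ABS chain inoperative=occurs → at least one input occurs → occurs.
Service line lost [AND]: Reserve master cylinder is inoperative=occurs, Left wheel cylinder lost=occurs, Parking branch fails=occurs → all inputs occur → occurs.
Front circuit unavailable [AND]: Inboard booster malfunctions=not, Reserve ABS modulator faulted=occurs, Forward brake line malfunctions=occurs → not all inputs occur → does not occur.
Booster path fails [AND]: Front circuit unavailable=not, Master cylinder 2 stuck=occurs → not all inputs occur → does not occur.
Braking system failure [OR]: Service line lost=occurs, Booster path fails=not → at least one input occurs → occurs.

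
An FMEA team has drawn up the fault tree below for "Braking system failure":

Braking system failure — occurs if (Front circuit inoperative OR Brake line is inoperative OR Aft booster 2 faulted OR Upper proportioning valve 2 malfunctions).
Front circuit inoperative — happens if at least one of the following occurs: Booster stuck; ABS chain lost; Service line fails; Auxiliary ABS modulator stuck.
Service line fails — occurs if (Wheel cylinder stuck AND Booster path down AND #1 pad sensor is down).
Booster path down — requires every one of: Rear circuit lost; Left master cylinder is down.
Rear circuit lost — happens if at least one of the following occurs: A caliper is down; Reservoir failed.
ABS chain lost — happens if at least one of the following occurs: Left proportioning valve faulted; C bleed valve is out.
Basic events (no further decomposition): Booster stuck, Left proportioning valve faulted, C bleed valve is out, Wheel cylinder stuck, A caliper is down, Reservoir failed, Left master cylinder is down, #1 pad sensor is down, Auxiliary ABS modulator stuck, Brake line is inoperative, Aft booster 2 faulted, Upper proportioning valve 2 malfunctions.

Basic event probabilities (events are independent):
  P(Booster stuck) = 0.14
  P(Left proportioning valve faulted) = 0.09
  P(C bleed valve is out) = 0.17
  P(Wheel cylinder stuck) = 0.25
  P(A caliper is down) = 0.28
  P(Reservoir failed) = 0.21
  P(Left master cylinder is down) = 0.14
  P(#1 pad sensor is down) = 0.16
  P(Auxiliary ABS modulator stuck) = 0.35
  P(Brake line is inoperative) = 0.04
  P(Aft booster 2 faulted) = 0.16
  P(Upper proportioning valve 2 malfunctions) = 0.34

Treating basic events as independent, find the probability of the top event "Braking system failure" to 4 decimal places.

0.7758

P(ABS chain lost) [OR] = 1 − (1−0.09) × (1−0.17) = 0.244700
P(Rear circuit lost) [OR] = 1 − (1−0.28) × (1−0.21) = 0.431200
P(Booster path down) [AND] = 0.431200 × 0.14 = 0.060368
P(Service line fails) [AND] = 0.25 × 0.060368 × 0.16 = 0.002415
P(Front circuit inoperative) [OR] = 1 − (1−0.14) × (1−0.244700) × (1−0.002415) × (1−0.35) = 0.578807
P(Braking system failure) [OR] = 1 − (1−0.578807) × (1−0.04) × (1−0.16) × (1−0.34) = 0.775831
Rounded to 4 decimal places: P(Braking system failure) ≈ 0.7758.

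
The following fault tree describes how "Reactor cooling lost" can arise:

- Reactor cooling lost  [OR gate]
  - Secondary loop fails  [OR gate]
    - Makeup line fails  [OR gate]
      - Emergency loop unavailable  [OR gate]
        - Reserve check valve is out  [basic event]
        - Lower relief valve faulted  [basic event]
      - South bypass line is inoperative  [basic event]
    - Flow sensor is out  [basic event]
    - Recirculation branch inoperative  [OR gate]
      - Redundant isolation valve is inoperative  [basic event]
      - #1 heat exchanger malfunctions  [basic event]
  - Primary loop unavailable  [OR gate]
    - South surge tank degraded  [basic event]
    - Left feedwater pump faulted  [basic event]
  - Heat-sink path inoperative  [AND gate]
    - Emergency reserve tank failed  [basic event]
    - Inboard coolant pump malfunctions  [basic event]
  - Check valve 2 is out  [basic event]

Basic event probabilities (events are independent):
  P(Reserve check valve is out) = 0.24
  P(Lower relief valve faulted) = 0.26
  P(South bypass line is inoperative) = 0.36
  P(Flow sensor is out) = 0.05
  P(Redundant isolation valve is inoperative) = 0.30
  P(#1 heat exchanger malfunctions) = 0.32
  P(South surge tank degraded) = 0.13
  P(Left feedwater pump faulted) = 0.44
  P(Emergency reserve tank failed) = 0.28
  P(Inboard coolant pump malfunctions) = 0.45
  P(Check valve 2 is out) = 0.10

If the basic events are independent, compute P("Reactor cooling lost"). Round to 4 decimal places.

P(Emergency loop unavailable) [OR] = 1 − (1−0.24) × (1−0.26) = 0.437600
P(Makeup line fails) [OR] = 1 − (1−0.437600) × (1−0.36) = 0.640064
P(Recirculation branch inoperative) [OR] = 1 − (1−0.30) × (1−0.32) = 0.524000
P(Secondary loop fails) [OR] = 1 − (1−0.640064) × (1−0.05) × (1−0.524000) = 0.837237
P(Primary loop unavailable) [OR] = 1 − (1−0.13) × (1−0.44) = 0.512800
P(Heat-sink path inoperative) [AND] = 0.28 × 0.45 = 0.126000
P(Reactor cooling lost) [OR] = 1 − (1−0.837237) × (1−0.512800) × (1−0.126000) × (1−0.10) = 0.937624
Rounded to 4 decimal places: P(Reactor cooling lost) ≈ 0.9376.

0.9376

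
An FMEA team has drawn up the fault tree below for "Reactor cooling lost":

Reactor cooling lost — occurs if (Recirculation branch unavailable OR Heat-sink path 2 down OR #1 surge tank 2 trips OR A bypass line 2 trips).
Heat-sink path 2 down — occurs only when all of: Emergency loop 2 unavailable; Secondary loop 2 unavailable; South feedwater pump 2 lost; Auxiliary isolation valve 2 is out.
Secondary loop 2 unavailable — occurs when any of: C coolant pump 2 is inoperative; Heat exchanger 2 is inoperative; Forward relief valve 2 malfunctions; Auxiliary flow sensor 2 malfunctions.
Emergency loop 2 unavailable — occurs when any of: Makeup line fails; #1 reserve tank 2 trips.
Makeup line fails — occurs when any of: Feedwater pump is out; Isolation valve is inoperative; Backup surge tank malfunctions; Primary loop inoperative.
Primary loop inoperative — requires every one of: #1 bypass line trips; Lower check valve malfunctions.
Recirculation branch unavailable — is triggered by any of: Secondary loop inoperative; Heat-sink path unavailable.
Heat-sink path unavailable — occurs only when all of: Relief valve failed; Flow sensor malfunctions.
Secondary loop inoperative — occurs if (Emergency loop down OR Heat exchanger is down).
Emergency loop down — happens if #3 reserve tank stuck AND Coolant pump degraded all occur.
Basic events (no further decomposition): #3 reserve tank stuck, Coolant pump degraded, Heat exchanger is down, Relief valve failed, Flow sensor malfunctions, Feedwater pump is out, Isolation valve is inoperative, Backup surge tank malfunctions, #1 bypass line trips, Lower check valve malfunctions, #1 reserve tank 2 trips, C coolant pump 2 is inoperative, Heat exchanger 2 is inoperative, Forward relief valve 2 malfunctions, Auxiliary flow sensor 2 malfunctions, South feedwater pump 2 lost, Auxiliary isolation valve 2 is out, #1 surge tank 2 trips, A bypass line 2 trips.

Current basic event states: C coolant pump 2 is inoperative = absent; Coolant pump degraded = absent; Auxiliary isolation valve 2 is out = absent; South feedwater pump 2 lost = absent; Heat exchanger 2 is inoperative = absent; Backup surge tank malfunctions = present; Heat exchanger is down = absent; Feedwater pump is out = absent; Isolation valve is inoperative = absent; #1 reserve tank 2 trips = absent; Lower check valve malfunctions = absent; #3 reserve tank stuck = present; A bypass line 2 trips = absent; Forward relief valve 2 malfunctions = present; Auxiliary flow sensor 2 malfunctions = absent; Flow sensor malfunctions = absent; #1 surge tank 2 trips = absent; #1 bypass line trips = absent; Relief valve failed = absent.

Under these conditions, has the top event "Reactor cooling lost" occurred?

Emergency loop down [AND]: #3 reserve tank stuck=occurs, Coolant pump degraded=not → not all inputs occur → does not occur.
Secondary loop inoperative [OR]: Emergency loop down=not, Heat exchanger is down=not → no input occurs → does not occur.
Heat-sink path unavailable [AND]: Relief valve failed=not, Flow sensor malfunctions=not → not all inputs occur → does not occur.
Recirculation branch unavailable [OR]: Secondary loop inoperative=not, Heat-sink path unavailable=not → no input occurs → does not occur.
Primary loop inoperative [AND]: #1 bypass line trips=not, Lower check valve malfunctions=not → not all inputs occur → does not occur.
Makeup line fails [OR]: Feedwater pump is out=not, Isolation valve is inoperative=not, Backup surge tank malfunctions=occurs, Primary loop inoperative=not → at least one input occurs → occurs.
Emergency loop 2 unavailable [OR]: Makeup line fails=occurs, #1 reserve tank 2 trips=not → at least one input occurs → occurs.
Secondary loop 2 unavailable [OR]: C coolant pump 2 is inoperative=not, Heat exchanger 2 is inoperative=not, Forward relief valve 2 malfunctions=occurs, Auxiliary flow sensor 2 malfunctions=not → at least one input occurs → occurs.
Heat-sink path 2 down [AND]: Emergency loop 2 unavailable=occurs, Secondary loop 2 unavailable=occurs, South feedwater pump 2 lost=not, Auxiliary isolation valve 2 is out=not → not all inputs occur → does not occur.
Reactor cooling lost [OR]: Recirculation branch unavailable=not, Heat-sink path 2 down=not, #1 surge tank 2 trips=not, A bypass line 2 trips=not → no input occurs → does not occur.

No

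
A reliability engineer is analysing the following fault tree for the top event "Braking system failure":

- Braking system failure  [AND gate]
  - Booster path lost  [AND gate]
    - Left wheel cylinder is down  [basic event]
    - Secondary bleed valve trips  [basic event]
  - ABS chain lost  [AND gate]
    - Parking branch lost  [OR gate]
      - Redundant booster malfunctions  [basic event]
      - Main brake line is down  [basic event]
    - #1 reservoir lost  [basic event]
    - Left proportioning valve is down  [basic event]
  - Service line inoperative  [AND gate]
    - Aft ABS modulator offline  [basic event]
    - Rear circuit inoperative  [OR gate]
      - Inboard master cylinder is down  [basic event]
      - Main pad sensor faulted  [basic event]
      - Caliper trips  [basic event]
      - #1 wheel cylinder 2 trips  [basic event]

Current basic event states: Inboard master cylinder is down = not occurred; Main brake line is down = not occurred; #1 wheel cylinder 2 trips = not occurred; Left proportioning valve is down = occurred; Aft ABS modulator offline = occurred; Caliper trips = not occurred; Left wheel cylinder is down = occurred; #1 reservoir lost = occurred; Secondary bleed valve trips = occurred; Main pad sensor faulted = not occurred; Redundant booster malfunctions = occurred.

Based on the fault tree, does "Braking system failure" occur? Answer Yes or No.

Booster path lost [AND]: Left wheel cylinder is down=occurs, Secondary bleed valve trips=occurs → all inputs occur → occurs.
Parking branch lost [OR]: Redundant booster malfunctions=occurs, Main brake line is down=not → at least one input occurs → occurs.
ABS chain lost [AND]: Parking branch lost=occurs, #1 reservoir lost=occurs, Left proportioning valve is down=occurs → all inputs occur → occurs.
Rear circuit inoperative [OR]: Inboard master cylinder is down=not, Main pad sensor faulted=not, Caliper trips=not, #1 wheel cylinder 2 trips=not → no input occurs → does not occur.
Service line inoperative [AND]: Aft ABS modulator offline=occurs, Rear circuit inoperative=not → not all inputs occur → does not occur.
Braking system failure [AND]: Booster path lost=occurs, ABS chain lost=occurs, Service line inoperative=not → not all inputs occur → does not occur.

No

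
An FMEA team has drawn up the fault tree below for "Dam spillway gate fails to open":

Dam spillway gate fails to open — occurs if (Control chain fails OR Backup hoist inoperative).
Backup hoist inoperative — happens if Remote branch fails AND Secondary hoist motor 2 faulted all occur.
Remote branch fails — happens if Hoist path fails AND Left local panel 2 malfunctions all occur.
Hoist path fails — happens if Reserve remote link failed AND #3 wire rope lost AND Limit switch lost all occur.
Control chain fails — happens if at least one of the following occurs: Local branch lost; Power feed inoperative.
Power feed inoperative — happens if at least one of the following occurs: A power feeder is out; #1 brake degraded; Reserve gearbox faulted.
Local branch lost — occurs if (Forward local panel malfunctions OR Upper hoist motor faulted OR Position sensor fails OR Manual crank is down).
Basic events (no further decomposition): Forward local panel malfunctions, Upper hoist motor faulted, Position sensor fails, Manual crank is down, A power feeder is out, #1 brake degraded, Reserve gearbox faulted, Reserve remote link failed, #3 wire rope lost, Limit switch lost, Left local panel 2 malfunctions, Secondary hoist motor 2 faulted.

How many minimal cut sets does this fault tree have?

Local branch lost [OR]: union of children's cut sets → 4 cut set(s).
Power feed inoperative [OR]: union of children's cut sets → 3 cut set(s).
Control chain fails [OR]: union of children's cut sets → 7 cut set(s).
Hoist path fails [AND]: one cut set from each child combined → 1 × 1 × 1 = 1 cut set(s).
Remote branch fails [AND]: one cut set from each child combined → 1 × 1 = 1 cut set(s).
Backup hoist inoperative [AND]: one cut set from each child combined → 1 × 1 = 1 cut set(s).
Dam spillway gate fails to open [OR]: union of children's cut sets → 8 cut set(s).
Minimal cut sets: {Forward local panel malfunctions}; {Upper hoist motor faulted}; {Position sensor fails}; {Manual crank is down}; {A power feeder is out}; {#1 brake degraded}; {Reserve gearbox faulted}; {#3 wire rope lost, Left local panel 2 malfunctions, Limit switch lost, Reserve remote link failed, Secondary hoist motor 2 faulted}.

8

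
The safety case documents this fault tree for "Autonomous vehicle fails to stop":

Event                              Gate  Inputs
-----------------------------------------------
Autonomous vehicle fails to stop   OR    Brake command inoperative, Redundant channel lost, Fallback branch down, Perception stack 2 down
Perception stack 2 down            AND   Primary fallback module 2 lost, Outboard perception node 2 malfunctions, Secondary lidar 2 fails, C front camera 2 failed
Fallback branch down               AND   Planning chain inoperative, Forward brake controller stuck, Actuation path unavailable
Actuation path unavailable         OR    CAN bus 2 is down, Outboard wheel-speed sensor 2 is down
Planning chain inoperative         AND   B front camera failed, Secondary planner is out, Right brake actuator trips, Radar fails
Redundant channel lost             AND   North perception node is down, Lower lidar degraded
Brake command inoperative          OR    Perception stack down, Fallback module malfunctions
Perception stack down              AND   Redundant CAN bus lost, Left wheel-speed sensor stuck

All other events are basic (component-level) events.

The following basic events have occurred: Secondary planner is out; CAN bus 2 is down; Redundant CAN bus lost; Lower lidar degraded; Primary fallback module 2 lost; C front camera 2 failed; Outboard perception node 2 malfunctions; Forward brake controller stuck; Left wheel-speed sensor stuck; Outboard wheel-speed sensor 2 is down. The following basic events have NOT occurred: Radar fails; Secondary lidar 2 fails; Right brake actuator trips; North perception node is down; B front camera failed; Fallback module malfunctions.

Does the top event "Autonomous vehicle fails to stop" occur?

Yes

Perception stack down [AND]: Redundant CAN bus lost=occurs, Left wheel-speed sensor stuck=occurs → all inputs occur → occurs.
Brake command inoperative [OR]: Perception stack down=occurs, Fallback module malfunctions=not → at least one input occurs → occurs.
Redundant channel lost [AND]: North perception node is down=not, Lower lidar degraded=occurs → not all inputs occur → does not occur.
Planning chain inoperative [AND]: B front camera failed=not, Secondary planner is out=occurs, Right brake actuator trips=not, Radar fails=not → not all inputs occur → does not occur.
Actuation path unavailable [OR]: CAN bus 2 is down=occurs, Outboard wheel-speed sensor 2 is down=occurs → at least one input occurs → occurs.
Fallback branch down [AND]: Planning chain inoperative=not, Forward brake controller stuck=occurs, Actuation path unavailable=occurs → not all inputs occur → does not occur.
Perception stack 2 down [AND]: Primary fallback module 2 lost=occurs, Outboard perception node 2 malfunctions=occurs, Secondary lidar 2 fails=not, C front camera 2 failed=occurs → not all inputs occur → does not occur.
Autonomous vehicle fails to stop [OR]: Brake command inoperative=occurs, Redundant channel lost=not, Fallback branch down=not, Perception stack 2 down=not → at least one input occurs → occurs.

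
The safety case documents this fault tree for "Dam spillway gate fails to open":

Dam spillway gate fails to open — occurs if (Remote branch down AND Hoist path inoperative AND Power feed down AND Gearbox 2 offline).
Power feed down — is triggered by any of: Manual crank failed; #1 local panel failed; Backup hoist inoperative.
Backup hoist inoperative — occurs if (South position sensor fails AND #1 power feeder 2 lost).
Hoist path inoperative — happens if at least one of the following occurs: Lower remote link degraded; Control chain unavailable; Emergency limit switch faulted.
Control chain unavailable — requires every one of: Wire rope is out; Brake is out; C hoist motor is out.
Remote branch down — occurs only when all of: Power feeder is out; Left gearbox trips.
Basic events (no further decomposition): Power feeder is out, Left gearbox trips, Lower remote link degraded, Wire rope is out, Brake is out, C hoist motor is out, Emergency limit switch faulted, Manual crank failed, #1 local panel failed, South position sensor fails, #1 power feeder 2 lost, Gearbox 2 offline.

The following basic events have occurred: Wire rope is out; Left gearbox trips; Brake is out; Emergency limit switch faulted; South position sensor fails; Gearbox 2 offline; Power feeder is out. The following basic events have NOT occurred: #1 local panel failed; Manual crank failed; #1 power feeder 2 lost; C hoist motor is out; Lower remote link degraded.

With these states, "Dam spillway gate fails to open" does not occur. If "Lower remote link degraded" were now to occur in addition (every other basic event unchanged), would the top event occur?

No

Counterfactual: set "Lower remote link degraded" to occurred.
Remote branch down [AND]: Power feeder is out=occurs, Left gearbox trips=occurs → all inputs occur → occurs.
Control chain unavailable [AND]: Wire rope is out=occurs, Brake is out=occurs, C hoist motor is out=not → not all inputs occur → does not occur.
Hoist path inoperative [OR]: Lower remote link degraded=occurs, Control chain unavailable=not, Emergency limit switch faulted=occurs → at least one input occurs → occurs.
Backup hoist inoperative [AND]: South position sensor fails=occurs, #1 power feeder 2 lost=not → not all inputs occur → does not occur.
Power feed down [OR]: Manual crank failed=not, #1 local panel failed=not, Backup hoist inoperative=not → no input occurs → does not occur.
Dam spillway gate fails to open [AND]: Remote branch down=occurs, Hoist path inoperative=occurs, Power feed down=not, Gearbox 2 offline=occurs → not all inputs occur → does not occur.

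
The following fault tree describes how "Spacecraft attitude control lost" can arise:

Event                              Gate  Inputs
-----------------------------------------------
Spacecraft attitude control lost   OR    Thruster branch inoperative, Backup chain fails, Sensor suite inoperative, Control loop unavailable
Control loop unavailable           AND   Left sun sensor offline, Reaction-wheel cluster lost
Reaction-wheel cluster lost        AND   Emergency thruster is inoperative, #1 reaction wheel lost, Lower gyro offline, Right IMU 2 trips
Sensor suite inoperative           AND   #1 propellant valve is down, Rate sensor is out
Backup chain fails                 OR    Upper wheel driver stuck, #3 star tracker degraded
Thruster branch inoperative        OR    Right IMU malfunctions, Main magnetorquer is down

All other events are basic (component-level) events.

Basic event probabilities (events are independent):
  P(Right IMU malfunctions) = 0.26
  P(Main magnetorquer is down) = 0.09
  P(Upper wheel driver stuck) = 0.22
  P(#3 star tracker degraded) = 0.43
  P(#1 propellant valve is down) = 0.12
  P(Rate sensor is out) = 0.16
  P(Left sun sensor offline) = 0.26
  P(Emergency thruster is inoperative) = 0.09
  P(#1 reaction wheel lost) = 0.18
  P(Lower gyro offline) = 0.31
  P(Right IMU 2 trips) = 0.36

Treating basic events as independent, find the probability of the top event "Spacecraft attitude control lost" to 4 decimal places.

P(Thruster branch inoperative) [OR] = 1 − (1−0.26) × (1−0.09) = 0.326600
P(Backup chain fails) [OR] = 1 − (1−0.22) × (1−0.43) = 0.555400
P(Sensor suite inoperative) [AND] = 0.12 × 0.16 = 0.019200
P(Reaction-wheel cluster lost) [AND] = 0.09 × 0.18 × 0.31 × 0.36 = 0.001808
P(Control loop unavailable) [AND] = 0.26 × 0.001808 = 0.000470
P(Spacecraft attitude control lost) [OR] = 1 − (1−0.326600) × (1−0.555400) × (1−0.019200) × (1−0.000470) = 0.706493
Rounded to 4 decimal places: P(Spacecraft attitude control lost) ≈ 0.7065.

0.7065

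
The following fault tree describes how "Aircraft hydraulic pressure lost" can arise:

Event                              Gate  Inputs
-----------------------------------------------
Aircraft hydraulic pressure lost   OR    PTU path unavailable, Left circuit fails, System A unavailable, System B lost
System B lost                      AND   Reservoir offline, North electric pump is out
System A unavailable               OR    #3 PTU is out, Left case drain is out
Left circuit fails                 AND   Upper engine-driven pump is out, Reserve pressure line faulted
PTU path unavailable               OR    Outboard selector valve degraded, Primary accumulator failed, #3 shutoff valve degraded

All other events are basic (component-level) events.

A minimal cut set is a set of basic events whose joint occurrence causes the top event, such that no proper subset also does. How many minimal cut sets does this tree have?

PTU path unavailable [OR]: union of children's cut sets → 3 cut set(s).
Left circuit fails [AND]: one cut set from each child combined → 1 × 1 = 1 cut set(s).
System A unavailable [OR]: union of children's cut sets → 2 cut set(s).
System B lost [AND]: one cut set from each child combined → 1 × 1 = 1 cut set(s).
Aircraft hydraulic pressure lost [OR]: union of children's cut sets → 7 cut set(s).
Minimal cut sets: {Outboard selector valve degraded}; {Primary accumulator failed}; {#3 shutoff valve degraded}; {Reserve pressure line faulted, Upper engine-driven pump is out}; {#3 PTU is out}; {Left case drain is out}; {North electric pump is out, Reservoir offline}.

7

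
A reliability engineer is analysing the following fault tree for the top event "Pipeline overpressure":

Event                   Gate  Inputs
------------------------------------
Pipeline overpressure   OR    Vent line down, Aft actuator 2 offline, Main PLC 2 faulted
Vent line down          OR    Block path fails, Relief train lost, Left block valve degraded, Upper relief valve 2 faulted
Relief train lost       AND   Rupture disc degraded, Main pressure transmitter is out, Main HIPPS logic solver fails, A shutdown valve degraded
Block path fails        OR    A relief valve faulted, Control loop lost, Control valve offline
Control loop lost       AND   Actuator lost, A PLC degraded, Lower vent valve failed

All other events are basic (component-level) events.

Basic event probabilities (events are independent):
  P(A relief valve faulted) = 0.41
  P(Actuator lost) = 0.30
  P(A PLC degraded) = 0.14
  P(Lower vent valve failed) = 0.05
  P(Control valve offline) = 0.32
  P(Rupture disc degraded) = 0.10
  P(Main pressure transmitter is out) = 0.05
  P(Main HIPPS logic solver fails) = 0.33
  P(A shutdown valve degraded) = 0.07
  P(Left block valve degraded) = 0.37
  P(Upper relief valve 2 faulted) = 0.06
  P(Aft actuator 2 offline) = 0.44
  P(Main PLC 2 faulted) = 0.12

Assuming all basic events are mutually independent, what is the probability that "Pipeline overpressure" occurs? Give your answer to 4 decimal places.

P(Control loop lost) [AND] = 0.30 × 0.14 × 0.05 = 0.002100
P(Block path fails) [OR] = 1 − (1−0.41) × (1−0.002100) × (1−0.32) = 0.599643
P(Relief train lost) [AND] = 0.10 × 0.05 × 0.33 × 0.07 = 0.000116
P(Vent line down) [OR] = 1 − (1−0.599643) × (1−0.000116) × (1−0.37) × (1−0.06) = 0.762936
P(Pipeline overpressure) [OR] = 1 − (1−0.762936) × (1−0.44) × (1−0.12) = 0.883175
Rounded to 4 decimal places: P(Pipeline overpressure) ≈ 0.8832.

0.8832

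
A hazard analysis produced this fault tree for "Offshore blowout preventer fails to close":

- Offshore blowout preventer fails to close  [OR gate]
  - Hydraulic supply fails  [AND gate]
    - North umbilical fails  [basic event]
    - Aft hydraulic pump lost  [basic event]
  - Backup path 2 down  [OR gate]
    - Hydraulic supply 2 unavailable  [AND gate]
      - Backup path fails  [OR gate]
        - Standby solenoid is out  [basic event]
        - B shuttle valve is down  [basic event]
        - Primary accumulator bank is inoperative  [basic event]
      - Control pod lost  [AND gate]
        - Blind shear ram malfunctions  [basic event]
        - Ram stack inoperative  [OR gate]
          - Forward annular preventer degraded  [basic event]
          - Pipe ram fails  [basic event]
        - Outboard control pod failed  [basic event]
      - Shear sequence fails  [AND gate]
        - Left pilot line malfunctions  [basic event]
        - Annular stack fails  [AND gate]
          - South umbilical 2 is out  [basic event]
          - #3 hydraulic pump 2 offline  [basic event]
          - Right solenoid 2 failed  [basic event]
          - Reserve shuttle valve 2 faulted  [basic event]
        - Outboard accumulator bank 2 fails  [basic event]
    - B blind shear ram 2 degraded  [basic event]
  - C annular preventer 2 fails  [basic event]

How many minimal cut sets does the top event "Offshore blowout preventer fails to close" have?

9

Hydraulic supply fails [AND]: one cut set from each child combined → 1 × 1 = 1 cut set(s).
Backup path fails [OR]: union of children's cut sets → 3 cut set(s).
Ram stack inoperative [OR]: union of children's cut sets → 2 cut set(s).
Control pod lost [AND]: one cut set from each child combined → 1 × 2 × 1 = 2 cut set(s).
Annular stack fails [AND]: one cut set from each child combined → 1 × 1 × 1 × 1 = 1 cut set(s).
Shear sequence fails [AND]: one cut set from each child combined → 1 × 1 × 1 = 1 cut set(s).
Hydraulic supply 2 unavailable [AND]: one cut set from each child combined → 3 × 2 × 1 = 6 cut set(s).
Backup path 2 down [OR]: union of children's cut sets → 7 cut set(s).
Offshore blowout preventer fails to close [OR]: union of children's cut sets → 9 cut set(s).
Minimal cut sets: {Aft hydraulic pump lost, North umbilical fails}; {#3 hydraulic pump 2 offline, Blind shear ram malfunctions, Forward annular preventer degraded, Left pilot line malfunctions, Outboard accumulator bank 2 fails, Outboard control pod failed, Reserve shuttle valve 2 faulted, Right solenoid 2 failed, South umbilical 2 is out, Standby solenoid is out}; {#3 hydraulic pump 2 offline, Blind shear ram malfunctions, Left pilot line malfunctions, Outboard accumulator bank 2 fails, Outboard control pod failed, Pipe ram fails, Reserve shuttle valve 2 faulted, Right solenoid 2 failed, South umbilical 2 is out, Standby solenoid is out}; {#3 hydraulic pump 2 offline, B shuttle valve is down, Blind shear ram malfunctions, Forward annular preventer degraded, Left pilot line malfunctions, Outboard accumulator bank 2 fails, Outboard control pod failed, Reserve shuttle valve 2 faulted, Right solenoid 2 failed, South umbilical 2 is out}; {#3 hydraulic pump 2 offline, B shuttle valve is down, Blind shear ram malfunctions, Left pilot line malfunctions, Outboard accumulator bank 2 fails, Outboard control pod failed, Pipe ram fails, Reserve shuttle valve 2 faulted, Right solenoid 2 failed, South umbilical 2 is out}; {#3 hydraulic pump 2 offline, Blind shear ram malfunctions, Forward annular preventer degraded, Left pilot line malfunctions, Outboard accumulator bank 2 fails, Outboard control pod failed, Primary accumulator bank is inoperative, Reserve shuttle valve 2 faulted, Right solenoid 2 failed, South umbilical 2 is out}; {#3 hydraulic pump 2 offline, Blind shear ram malfunctions, Left pilot line malfunctions, Outboard accumulator bank 2 fails, Outboard control pod failed, Pipe ram fails, Primary accumulator bank is inoperative, Reserve shuttle valve 2 faulted, Right solenoid 2 failed, South umbilical 2 is out}; {B blind shear ram 2 degraded}; {C annular preventer 2 fails}.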